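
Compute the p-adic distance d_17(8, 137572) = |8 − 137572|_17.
d_17(8, 137572) = 1/4913

Step 1 — x − y = 8 − 137572 = -137564. Step 2 — v_17(-137564) = 3 (factor: -137564 = −(17^3 · 28); the sign does not affect v_p). Step 3 — |x − y|_17 = 17^{-3} = 1/4913.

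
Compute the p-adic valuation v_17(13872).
v_17(13872) = 2

v_17(n) is the largest exponent k such that 17^k divides n. Factor out: 13872 = 17^2 · 48. (Sign doesn't affect v_p.) So v_17(13872) = 2.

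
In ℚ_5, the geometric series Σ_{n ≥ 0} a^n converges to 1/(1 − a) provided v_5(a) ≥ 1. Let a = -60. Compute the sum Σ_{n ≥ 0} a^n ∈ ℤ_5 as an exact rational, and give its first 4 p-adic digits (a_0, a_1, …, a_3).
Σ a^n = 1/(1 − a) = 1/61;  first 4 digits = (1, 3, 1, 0)

v_5(a) = 1 ≥ 1, so the series converges in ℤ_5 to 1/(1 − a) = 1/(1 − (-60)) = 1/61. Expand this rational in ℤ_5: compute digits iteratively via d_i = x_i mod 5, x_{i+1} = (x_i − d_i)/5. The first 4 digits are (1, 3, 1, 0).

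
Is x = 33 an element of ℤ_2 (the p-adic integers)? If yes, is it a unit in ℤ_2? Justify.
x ∈ ℤ_2^× (unit); v_2(x) = 0

ℤ_2 = {x ∈ ℚ_2 : v_2(x) ≥ 0} and ℤ_2^× = {x ∈ ℤ_2 : v_2(x) = 0}. Here v_2(33) = v_2(num) − v_2(den) = 0; compare against these criteria.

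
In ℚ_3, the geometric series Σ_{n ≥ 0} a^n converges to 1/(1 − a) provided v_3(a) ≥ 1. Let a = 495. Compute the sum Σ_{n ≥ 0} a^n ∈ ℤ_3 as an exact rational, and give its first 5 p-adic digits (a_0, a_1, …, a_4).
Σ a^n = 1/(1 − a) = -1/494;  first 5 digits = (1, 0, 1, 0, 1)

v_3(a) = 2 ≥ 1, so the series converges in ℤ_3 to 1/(1 − a) = 1/(1 − 495) = -1/494. Expand this rational in ℤ_3: compute digits iteratively via d_i = x_i mod 3, x_{i+1} = (x_i − d_i)/3. The first 5 digits are (1, 0, 1, 0, 1).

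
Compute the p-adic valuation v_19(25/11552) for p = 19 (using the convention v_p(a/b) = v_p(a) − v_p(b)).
v_19(25/11552) = -2

Factor powers of 19 from the numerator and denominator of the reduced fraction: 25 = 19^0 · 25 and 11552 = 19^2 · 32. Apply v_p(a/b) = v_p(a) − v_p(b): v_19(25/11552) = 0 − 2 = -2.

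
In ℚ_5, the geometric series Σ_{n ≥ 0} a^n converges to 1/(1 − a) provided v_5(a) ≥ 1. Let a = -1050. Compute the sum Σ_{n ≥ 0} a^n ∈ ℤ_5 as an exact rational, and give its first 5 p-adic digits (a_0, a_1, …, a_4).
Σ a^n = 1/(1 − a) = 1/1051;  first 5 digits = (1, 0, 3, 1, 2)

v_5(a) = 2 ≥ 1, so the series converges in ℤ_5 to 1/(1 − a) = 1/(1 − (-1050)) = 1/1051. Expand this rational in ℤ_5: compute digits iteratively via d_i = x_i mod 5, x_{i+1} = (x_i − d_i)/5. The first 5 digits are (1, 0, 3, 1, 2).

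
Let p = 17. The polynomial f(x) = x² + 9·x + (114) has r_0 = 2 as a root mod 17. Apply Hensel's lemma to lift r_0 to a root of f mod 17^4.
r_3 = 61882 (mod 83521)

Hensel: r_{i+1} = r_i − f(r_i)·(f′(r_i))^{-1} mod 17^{i+2}, f′(x) = 2x + 9. Iterate:
  r_0 = 2 (mod 17)
  r_1 = 36 (mod 289)
  r_2 = 2926 (mod 4913)
  r_3 = 61882 (mod 83521)
Final: r = 61882 satisfies f(r) ≡ 0 mod 17^4.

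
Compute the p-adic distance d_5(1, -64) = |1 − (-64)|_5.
d_5(1, -64) = 1/5

Step 1 — x − y = 1 − (-64) = 65. Step 2 — v_5(65) = 1 (factor: 65 = (5^1 · 13); the sign does not affect v_p). Step 3 — |x − y|_5 = 5^{-1} = 1/5.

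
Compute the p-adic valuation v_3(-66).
v_3(-66) = 1

v_3(n) is the largest exponent k such that 3^k divides n. Factor out: -66 = -3^1 · 22. (Sign doesn't affect v_p.) So v_3(-66) = 1.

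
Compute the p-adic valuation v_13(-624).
v_13(-624) = 1

v_13(n) is the largest exponent k such that 13^k divides n. Factor out: -624 = -13^1 · 48. (Sign doesn't affect v_p.) So v_13(-624) = 1.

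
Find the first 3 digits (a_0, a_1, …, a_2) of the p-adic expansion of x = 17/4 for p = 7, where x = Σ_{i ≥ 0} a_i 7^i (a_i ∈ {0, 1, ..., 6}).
(a_0, …, a_2) = (6, 5, 1)

v_7(17/4) = 0 (numerator and denominator both coprime to 7), so x ∈ ℤ_7^×. Compute digits iteratively via a_i = x_i mod 7, x_{i+1} = (x_i − a_i)/7, with x_0 = x:
  x_0 = 17/4;  a_0 = 6;  x_1 = (x_0 − 6)/7 = -1/4
  x_1 = -1/4;  a_1 = 5;  x_2 = (x_1 − 5)/7 = -3/4
  x_2 = -3/4;  a_2 = 1;  x_3 = (x_2 − 1)/7 = -1/4
Digits: (6, 5, 1).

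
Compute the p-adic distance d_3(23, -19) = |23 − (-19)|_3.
d_3(23, -19) = 1/3

Step 1 — x − y = 23 − (-19) = 42. Step 2 — v_3(42) = 1 (factor: 42 = (3^1 · 14); the sign does not affect v_p). Step 3 — |x − y|_3 = 3^{-1} = 1/3.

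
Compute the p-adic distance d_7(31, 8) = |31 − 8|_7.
d_7(31, 8) = 1

Step 1 — x − y = 31 − 8 = 23. Step 2 — v_7(23) = 0 (factor: 23 = (7^0 · 23); the sign does not affect v_p). Step 3 — |x − y|_7 = 7^{0} = 1.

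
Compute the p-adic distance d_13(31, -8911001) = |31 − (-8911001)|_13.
d_13(31, -8911001) = 1/371293

Step 1 — x − y = 31 − (-8911001) = 8911032. Step 2 — v_13(8911032) = 5 (factor: 8911032 = (13^5 · 24); the sign does not affect v_p). Step 3 — |x − y|_13 = 13^{-5} = 1/371293.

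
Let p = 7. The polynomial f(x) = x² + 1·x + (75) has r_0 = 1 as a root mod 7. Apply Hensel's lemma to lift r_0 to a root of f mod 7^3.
r_2 = 302 (mod 343)

Hensel: r_{i+1} = r_i − f(r_i)·(f′(r_i))^{-1} mod 7^{i+2}, f′(x) = 2x + 1. Iterate:
  r_0 = 1 (mod 7)
  r_1 = 8 (mod 49)
  r_2 = 302 (mod 343)
Final: r = 302 satisfies f(r) ≡ 0 mod 7^3.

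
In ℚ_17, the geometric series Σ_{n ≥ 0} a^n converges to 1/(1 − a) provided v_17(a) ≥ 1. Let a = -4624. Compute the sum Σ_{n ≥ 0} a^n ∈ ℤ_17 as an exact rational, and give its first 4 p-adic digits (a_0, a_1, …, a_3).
Σ a^n = 1/(1 − a) = 1/4625;  first 4 digits = (1, 0, 1, 16)

v_17(a) = 2 ≥ 1, so the series converges in ℤ_17 to 1/(1 − a) = 1/(1 − (-4624)) = 1/4625. Expand this rational in ℤ_17: compute digits iteratively via d_i = x_i mod 17, x_{i+1} = (x_i − d_i)/17. The first 4 digits are (1, 0, 1, 16).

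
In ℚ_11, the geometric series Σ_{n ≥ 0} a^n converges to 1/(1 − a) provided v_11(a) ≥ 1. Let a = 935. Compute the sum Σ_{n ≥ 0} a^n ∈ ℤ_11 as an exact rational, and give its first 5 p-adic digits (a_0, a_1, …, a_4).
Σ a^n = 1/(1 − a) = -1/934;  first 5 digits = (1, 8, 5, 3, 2)

v_11(a) = 1 ≥ 1, so the series converges in ℤ_11 to 1/(1 − a) = 1/(1 − 935) = -1/934. Expand this rational in ℤ_11: compute digits iteratively via d_i = x_i mod 11, x_{i+1} = (x_i − d_i)/11. The first 5 digits are (1, 8, 5, 3, 2).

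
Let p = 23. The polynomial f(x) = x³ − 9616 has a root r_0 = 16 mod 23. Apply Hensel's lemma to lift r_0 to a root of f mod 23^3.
r_2 = 7859 (mod 12167)

Hensel: r_{i+1} = r_i − f(r_i)/f′(r_i) mod 23^{i+2}, where f′(x) = 3x². Iterate:
  r_0 = 16 (mod 23)
  r_1 = 453 (mod 529)
  r_2 = 7859 (mod 12167)
Final: r = 7859 with f(r) ≡ 0 mod 23^3.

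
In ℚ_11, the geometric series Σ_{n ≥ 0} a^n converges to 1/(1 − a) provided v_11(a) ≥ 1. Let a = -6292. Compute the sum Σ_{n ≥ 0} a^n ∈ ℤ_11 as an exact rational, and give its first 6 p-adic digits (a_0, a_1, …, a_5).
Σ a^n = 1/(1 − a) = 1/6293;  first 6 digits = (1, 0, 3, 6, 8, 3)

v_11(a) = 2 ≥ 1, so the series converges in ℤ_11 to 1/(1 − a) = 1/(1 − (-6292)) = 1/6293. Expand this rational in ℤ_11: compute digits iteratively via d_i = x_i mod 11, x_{i+1} = (x_i − d_i)/11. The first 6 digits are (1, 0, 3, 6, 8, 3).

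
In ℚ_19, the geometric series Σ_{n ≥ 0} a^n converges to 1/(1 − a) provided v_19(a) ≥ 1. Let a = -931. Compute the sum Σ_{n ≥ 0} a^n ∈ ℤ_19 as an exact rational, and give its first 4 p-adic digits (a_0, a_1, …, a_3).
Σ a^n = 1/(1 − a) = 1/932;  first 4 digits = (1, 8, 4, 11)

v_19(a) = 1 ≥ 1, so the series converges in ℤ_19 to 1/(1 − a) = 1/(1 − (-931)) = 1/932. Expand this rational in ℤ_19: compute digits iteratively via d_i = x_i mod 19, x_{i+1} = (x_i − d_i)/19. The first 4 digits are (1, 8, 4, 11).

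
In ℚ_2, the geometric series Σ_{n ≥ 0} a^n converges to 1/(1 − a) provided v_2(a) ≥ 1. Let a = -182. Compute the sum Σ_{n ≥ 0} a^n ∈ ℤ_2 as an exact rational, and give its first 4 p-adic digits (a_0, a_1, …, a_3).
Σ a^n = 1/(1 − a) = 1/183;  first 4 digits = (1, 1, 1, 0)

v_2(a) = 1 ≥ 1, so the series converges in ℤ_2 to 1/(1 − a) = 1/(1 − (-182)) = 1/183. Expand this rational in ℤ_2: compute digits iteratively via d_i = x_i mod 2, x_{i+1} = (x_i − d_i)/2. The first 4 digits are (1, 1, 1, 0).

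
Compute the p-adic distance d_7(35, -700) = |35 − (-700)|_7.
d_7(35, -700) = 1/49

Step 1 — x − y = 35 − (-700) = 735. Step 2 — v_7(735) = 2 (factor: 735 = (7^2 · 15); the sign does not affect v_p). Step 3 — |x − y|_7 = 7^{-2} = 1/49.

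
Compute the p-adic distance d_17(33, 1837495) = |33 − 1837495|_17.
d_17(33, 1837495) = 1/83521

Step 1 — x − y = 33 − 1837495 = -1837462. Step 2 — v_17(-1837462) = 4 (factor: -1837462 = −(17^4 · 22); the sign does not affect v_p). Step 3 — |x − y|_17 = 17^{-4} = 1/83521.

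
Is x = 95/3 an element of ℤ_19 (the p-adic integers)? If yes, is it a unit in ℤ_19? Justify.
x ∈ ℤ_19 but not a unit; v_19(x) = 1 > 0

ℤ_19 = {x ∈ ℚ_19 : v_19(x) ≥ 0} and ℤ_19^× = {x ∈ ℤ_19 : v_19(x) = 0}. Here v_19(95/3) = v_19(num) − v_19(den) = 1; compare against these criteria.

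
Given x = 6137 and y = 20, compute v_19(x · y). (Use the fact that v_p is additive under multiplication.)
v_19(122740) = 2

v_p(x) = 2 (factor: 6137 = 19^2 · 17); v_p(y) = 0 (factor: 20 = 19^0 · 20). Additivity: v_p(xy) = v_p(x) + v_p(y) = 2 + 0 = 2. (Direct check: xy = 122740 = 19^2 · (340).)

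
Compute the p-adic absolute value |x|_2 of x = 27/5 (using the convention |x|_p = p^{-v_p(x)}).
|27/5|_2 = 1

Step 1 — compute v_2(x) by factoring powers of 2 out of the numerator and denominator: v_2(27/5) = 0. Step 2 — apply |x|_p = p^{-v_p(x)} = 2^{0} = 1.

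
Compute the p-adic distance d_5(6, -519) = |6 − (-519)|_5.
d_5(6, -519) = 1/25

Step 1 — x − y = 6 − (-519) = 525. Step 2 — v_5(525) = 2 (factor: 525 = (5^2 · 21); the sign does not affect v_p). Step 3 — |x − y|_5 = 5^{-2} = 1/25.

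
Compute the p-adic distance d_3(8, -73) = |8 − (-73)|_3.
d_3(8, -73) = 1/81

Step 1 — x − y = 8 − (-73) = 81. Step 2 — v_3(81) = 4 (factor: 81 = (3^4 · 1); the sign does not affect v_p). Step 3 — |x − y|_3 = 3^{-4} = 1/81.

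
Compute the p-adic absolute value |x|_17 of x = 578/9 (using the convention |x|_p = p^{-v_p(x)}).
|578/9|_17 = 1/289

Step 1 — compute v_17(x) by factoring powers of 17 out of the numerator and denominator: v_17(578/9) = 2. Step 2 — apply |x|_p = p^{-v_p(x)} = 17^{-2} = 1/289.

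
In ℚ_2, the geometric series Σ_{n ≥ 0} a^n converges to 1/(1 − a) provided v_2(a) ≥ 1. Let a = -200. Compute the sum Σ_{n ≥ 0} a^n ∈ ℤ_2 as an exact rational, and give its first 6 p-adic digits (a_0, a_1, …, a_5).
Σ a^n = 1/(1 − a) = 1/201;  first 6 digits = (1, 0, 0, 1, 1, 1)

v_2(a) = 3 ≥ 1, so the series converges in ℤ_2 to 1/(1 − a) = 1/(1 − (-200)) = 1/201. Expand this rational in ℤ_2: compute digits iteratively via d_i = x_i mod 2, x_{i+1} = (x_i − d_i)/2. The first 6 digits are (1, 0, 0, 1, 1, 1).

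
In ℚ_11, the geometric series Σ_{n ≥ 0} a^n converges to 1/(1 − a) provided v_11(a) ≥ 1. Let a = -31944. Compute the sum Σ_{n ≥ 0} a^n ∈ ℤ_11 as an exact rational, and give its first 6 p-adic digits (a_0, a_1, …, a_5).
Σ a^n = 1/(1 − a) = 1/31945;  first 6 digits = (1, 0, 0, 9, 8, 10)

v_11(a) = 3 ≥ 1, so the series converges in ℤ_11 to 1/(1 − a) = 1/(1 − (-31944)) = 1/31945. Expand this rational in ℤ_11: compute digits iteratively via d_i = x_i mod 11, x_{i+1} = (x_i − d_i)/11. The first 6 digits are (1, 0, 0, 9, 8, 10).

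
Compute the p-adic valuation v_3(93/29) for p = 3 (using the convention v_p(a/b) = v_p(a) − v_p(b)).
v_3(93/29) = 1

Factor powers of 3 from the numerator and denominator of the reduced fraction: 93 = 3^1 · 31 and 29 = 3^0 · 29. Apply v_p(a/b) = v_p(a) − v_p(b): v_3(93/29) = 1 − 0 = 1.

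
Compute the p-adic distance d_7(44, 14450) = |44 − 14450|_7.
d_7(44, 14450) = 1/2401

Step 1 — x − y = 44 − 14450 = -14406. Step 2 — v_7(-14406) = 4 (factor: -14406 = −(7^4 · 6); the sign does not affect v_p). Step 3 — |x − y|_7 = 7^{-4} = 1/2401.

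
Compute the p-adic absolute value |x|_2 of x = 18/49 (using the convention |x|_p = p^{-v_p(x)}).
|18/49|_2 = 1/2

Step 1 — compute v_2(x) by factoring powers of 2 out of the numerator and denominator: v_2(18/49) = 1. Step 2 — apply |x|_p = p^{-v_p(x)} = 2^{-1} = 1/2.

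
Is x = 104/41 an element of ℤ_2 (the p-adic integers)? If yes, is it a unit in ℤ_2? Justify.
x ∈ ℤ_2 but not a unit; v_2(x) = 3 > 0

ℤ_2 = {x ∈ ℚ_2 : v_2(x) ≥ 0} and ℤ_2^× = {x ∈ ℤ_2 : v_2(x) = 0}. Here v_2(104/41) = v_2(num) − v_2(den) = 3; compare against these criteria.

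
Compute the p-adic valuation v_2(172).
v_2(172) = 2

v_2(n) is the largest exponent k such that 2^k divides n. Factor out: 172 = 2^2 · 43. (Sign doesn't affect v_p.) So v_2(172) = 2.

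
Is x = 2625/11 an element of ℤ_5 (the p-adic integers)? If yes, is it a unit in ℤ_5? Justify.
x ∈ ℤ_5 but not a unit; v_5(x) = 3 > 0

ℤ_5 = {x ∈ ℚ_5 : v_5(x) ≥ 0} and ℤ_5^× = {x ∈ ℤ_5 : v_5(x) = 0}. Here v_5(2625/11) = v_5(num) − v_5(den) = 3; compare against these criteria.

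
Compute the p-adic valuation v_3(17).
v_3(17) = 0

v_3(n) is the largest exponent k such that 3^k divides n. Factor out: 17 = 3^0 · 17. (Sign doesn't affect v_p.) So v_3(17) = 0.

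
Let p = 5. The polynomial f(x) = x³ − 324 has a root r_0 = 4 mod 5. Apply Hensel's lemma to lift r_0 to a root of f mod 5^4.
r_3 = 524 (mod 625)

Hensel: r_{i+1} = r_i − f(r_i)/f′(r_i) mod 5^{i+2}, where f′(x) = 3x². Iterate:
  r_0 = 4 (mod 5)
  r_1 = 24 (mod 25)
  r_2 = 24 (mod 125)
  r_3 = 524 (mod 625)
Final: r = 524 with f(r) ≡ 0 mod 5^4.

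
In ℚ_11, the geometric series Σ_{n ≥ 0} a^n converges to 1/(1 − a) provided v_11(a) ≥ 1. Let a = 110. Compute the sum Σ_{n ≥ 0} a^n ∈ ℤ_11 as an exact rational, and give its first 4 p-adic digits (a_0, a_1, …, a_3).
Σ a^n = 1/(1 − a) = -1/109;  first 4 digits = (1, 10, 1, 8)

v_11(a) = 1 ≥ 1, so the series converges in ℤ_11 to 1/(1 − a) = 1/(1 − 110) = -1/109. Expand this rational in ℤ_11: compute digits iteratively via d_i = x_i mod 11, x_{i+1} = (x_i − d_i)/11. The first 4 digits are (1, 10, 1, 8).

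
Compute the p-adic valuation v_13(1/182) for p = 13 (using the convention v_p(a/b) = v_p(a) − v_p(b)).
v_13(1/182) = -1

Factor powers of 13 from the numerator and denominator of the reduced fraction: 1 = 13^0 · 1 and 182 = 13^1 · 14. Apply v_p(a/b) = v_p(a) − v_p(b): v_13(1/182) = 0 − 1 = -1.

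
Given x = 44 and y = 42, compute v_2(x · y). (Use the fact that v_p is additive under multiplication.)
v_2(1848) = 3

v_p(x) = 2 (factor: 44 = 2^2 · 11); v_p(y) = 1 (factor: 42 = 2^1 · 21). Additivity: v_p(xy) = v_p(x) + v_p(y) = 2 + 1 = 3. (Direct check: xy = 1848 = 2^3 · (231).)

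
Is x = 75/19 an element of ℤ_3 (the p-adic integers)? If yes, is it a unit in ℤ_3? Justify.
x ∈ ℤ_3 but not a unit; v_3(x) = 1 > 0

ℤ_3 = {x ∈ ℚ_3 : v_3(x) ≥ 0} and ℤ_3^× = {x ∈ ℤ_3 : v_3(x) = 0}. Here v_3(75/19) = v_3(num) − v_3(den) = 1; compare against these criteria.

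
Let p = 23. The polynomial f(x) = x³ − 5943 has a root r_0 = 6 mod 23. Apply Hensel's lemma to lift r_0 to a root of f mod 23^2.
r_1 = 397 (mod 529)

Hensel: r_{i+1} = r_i − f(r_i)/f′(r_i) mod 23^{i+2}, where f′(x) = 3x². Iterate:
  r_0 = 6 (mod 23)
  r_1 = 397 (mod 529)
Final: r = 397 with f(r) ≡ 0 mod 23^2.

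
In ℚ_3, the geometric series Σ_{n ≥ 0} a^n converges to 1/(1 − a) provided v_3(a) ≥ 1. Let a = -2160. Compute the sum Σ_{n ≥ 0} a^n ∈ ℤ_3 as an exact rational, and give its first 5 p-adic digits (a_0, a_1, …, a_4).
Σ a^n = 1/(1 − a) = 1/2161;  first 5 digits = (1, 0, 0, 1, 0)

v_3(a) = 3 ≥ 1, so the series converges in ℤ_3 to 1/(1 − a) = 1/(1 − (-2160)) = 1/2161. Expand this rational in ℤ_3: compute digits iteratively via d_i = x_i mod 3, x_{i+1} = (x_i − d_i)/3. The first 5 digits are (1, 0, 0, 1, 0).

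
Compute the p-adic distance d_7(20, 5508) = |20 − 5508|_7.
d_7(20, 5508) = 1/343

Step 1 — x − y = 20 − 5508 = -5488. Step 2 — v_7(-5488) = 3 (factor: -5488 = −(7^3 · 16); the sign does not affect v_p). Step 3 — |x − y|_7 = 7^{-3} = 1/343.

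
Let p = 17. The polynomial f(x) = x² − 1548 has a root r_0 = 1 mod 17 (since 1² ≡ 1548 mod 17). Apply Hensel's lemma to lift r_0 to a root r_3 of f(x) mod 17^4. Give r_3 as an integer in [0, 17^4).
r_3 = 28952 (mod 83521)

Hensel's recurrence: r_{i+1} = r_i − f(r_i)·(f′(r_i))^{-1} mod 17^{i+2}, with f′(x) = 2x. Iterate:
  r_0 = 1 (mod 17)
  r_1 = 52 (mod 289)
  r_2 = 4387 (mod 4913)
  r_3 = 28952 (mod 83521)
Final: r_3 = 28952, and one checks f(r_3) ≡ 0 mod 17^4.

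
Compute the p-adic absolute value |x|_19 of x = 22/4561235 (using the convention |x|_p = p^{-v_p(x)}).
|22/4561235|_19 = 130321

Step 1 — compute v_19(x) by factoring powers of 19 out of the numerator and denominator: v_19(22/4561235) = -4. Step 2 — apply |x|_p = p^{-v_p(x)} = 19^{4} = 130321.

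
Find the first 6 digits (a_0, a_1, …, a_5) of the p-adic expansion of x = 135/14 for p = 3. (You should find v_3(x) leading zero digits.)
(a_0, …, a_5) = (0, 0, 0, 1, 0, 1)

v_3(135/14) = 3, so a_0 = ... = a_2 = 0. Factor out: x = 3^3 · u with u = 5/14 a unit in ℤ_3. Expand u iteratively via a_{v+i} = u_i mod 3, u_{i+1} = (u_i − a_{v+i})/3:
  u_0 = 5/14;  a_3 = 1;  u_1 = (u_0 − 1)/3 = -3/14
  u_1 = -3/14;  a_4 = 0;  u_2 = (u_1 − 0)/3 = -1/14
  u_2 = -1/14;  a_5 = 1;  u_3 = (u_2 − 1)/3 = -5/14
Digits: (0, 0, 0, 1, 0, 1).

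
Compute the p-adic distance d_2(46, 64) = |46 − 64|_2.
d_2(46, 64) = 1/2

Step 1 — x − y = 46 − 64 = -18. Step 2 — v_2(-18) = 1 (factor: -18 = −(2^1 · 9); the sign does not affect v_p). Step 3 — |x − y|_2 = 2^{-1} = 1/2.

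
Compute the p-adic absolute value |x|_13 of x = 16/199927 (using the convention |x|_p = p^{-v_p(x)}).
|16/199927|_13 = 28561

Step 1 — compute v_13(x) by factoring powers of 13 out of the numerator and denominator: v_13(16/199927) = -4. Step 2 — apply |x|_p = p^{-v_p(x)} = 13^{4} = 28561.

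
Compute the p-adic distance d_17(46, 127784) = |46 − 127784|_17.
d_17(46, 127784) = 1/4913

Step 1 — x − y = 46 − 127784 = -127738. Step 2 — v_17(-127738) = 3 (factor: -127738 = −(17^3 · 26); the sign does not affect v_p). Step 3 — |x − y|_17 = 17^{-3} = 1/4913.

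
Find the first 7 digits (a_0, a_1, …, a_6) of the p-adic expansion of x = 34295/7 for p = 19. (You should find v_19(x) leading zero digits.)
(a_0, …, a_6) = (0, 0, 0, 17, 10, 13, 2)

v_19(34295/7) = 3, so a_0 = ... = a_2 = 0. Factor out: x = 19^3 · u with u = 5/7 a unit in ℤ_19. Expand u iteratively via a_{v+i} = u_i mod 19, u_{i+1} = (u_i − a_{v+i})/19:
  u_0 = 5/7;  a_3 = 17;  u_1 = (u_0 − 17)/19 = -6/7
  u_1 = -6/7;  a_4 = 10;  u_2 = (u_1 − 10)/19 = -4/7
  u_2 = -4/7;  a_5 = 13;  u_3 = (u_2 − 13)/19 = -5/7
  u_3 = -5/7;  a_6 = 2;  u_4 = (u_3 − 2)/19 = -1/7
Digits: (0, 0, 0, 17, 10, 13, 2).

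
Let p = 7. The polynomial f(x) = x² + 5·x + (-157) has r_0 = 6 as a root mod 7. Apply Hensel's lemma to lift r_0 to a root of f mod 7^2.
r_1 = 20 (mod 49)

Hensel: r_{i+1} = r_i − f(r_i)·(f′(r_i))^{-1} mod 7^{i+2}, f′(x) = 2x + 5. Iterate:
  r_0 = 6 (mod 7)
  r_1 = 20 (mod 49)
Final: r = 20 satisfies f(r) ≡ 0 mod 7^2.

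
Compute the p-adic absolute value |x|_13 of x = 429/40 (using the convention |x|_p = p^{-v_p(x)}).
|429/40|_13 = 1/13

Step 1 — compute v_13(x) by factoring powers of 13 out of the numerator and denominator: v_13(429/40) = 1. Step 2 — apply |x|_p = p^{-v_p(x)} = 13^{-1} = 1/13.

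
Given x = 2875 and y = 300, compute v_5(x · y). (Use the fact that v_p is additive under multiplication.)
v_5(862500) = 5

v_p(x) = 3 (factor: 2875 = 5^3 · 23); v_p(y) = 2 (factor: 300 = 5^2 · 12). Additivity: v_p(xy) = v_p(x) + v_p(y) = 3 + 2 = 5. (Direct check: xy = 862500 = 5^5 · (276).)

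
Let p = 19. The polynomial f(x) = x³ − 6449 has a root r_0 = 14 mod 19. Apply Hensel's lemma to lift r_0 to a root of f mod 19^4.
r_3 = 86198 (mod 130321)

Hensel: r_{i+1} = r_i − f(r_i)/f′(r_i) mod 19^{i+2}, where f′(x) = 3x². Iterate:
  r_0 = 14 (mod 19)
  r_1 = 280 (mod 361)
  r_2 = 3890 (mod 6859)
  r_3 = 86198 (mod 130321)
Final: r = 86198 with f(r) ≡ 0 mod 19^4.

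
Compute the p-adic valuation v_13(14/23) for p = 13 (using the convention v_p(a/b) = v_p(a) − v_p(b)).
v_13(14/23) = 0

Factor powers of 13 from the numerator and denominator of the reduced fraction: 14 = 13^0 · 14 and 23 = 13^0 · 23. Apply v_p(a/b) = v_p(a) − v_p(b): v_13(14/23) = 0 − 0 = 0.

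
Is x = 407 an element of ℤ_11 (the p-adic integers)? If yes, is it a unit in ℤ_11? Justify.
x ∈ ℤ_11 but not a unit; v_11(x) = 1 > 0

ℤ_11 = {x ∈ ℚ_11 : v_11(x) ≥ 0} and ℤ_11^× = {x ∈ ℤ_11 : v_11(x) = 0}. Here v_11(407) = v_11(num) − v_11(den) = 1; compare against these criteria.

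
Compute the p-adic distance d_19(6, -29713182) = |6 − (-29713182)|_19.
d_19(6, -29713182) = 1/2476099

Step 1 — x − y = 6 − (-29713182) = 29713188. Step 2 — v_19(29713188) = 5 (factor: 29713188 = (19^5 · 12); the sign does not affect v_p). Step 3 — |x − y|_19 = 19^{-5} = 1/2476099.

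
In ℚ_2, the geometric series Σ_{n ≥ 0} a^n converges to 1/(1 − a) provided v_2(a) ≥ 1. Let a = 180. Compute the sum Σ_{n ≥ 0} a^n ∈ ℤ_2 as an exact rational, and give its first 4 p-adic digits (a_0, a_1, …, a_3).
Σ a^n = 1/(1 − a) = -1/179;  first 4 digits = (1, 0, 1, 0)

v_2(a) = 2 ≥ 1, so the series converges in ℤ_2 to 1/(1 − a) = 1/(1 − 180) = -1/179. Expand this rational in ℤ_2: compute digits iteratively via d_i = x_i mod 2, x_{i+1} = (x_i − d_i)/2. The first 4 digits are (1, 0, 1, 0).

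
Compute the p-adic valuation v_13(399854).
v_13(399854) = 4

v_13(n) is the largest exponent k such that 13^k divides n. Factor out: 399854 = 13^4 · 14. (Sign doesn't affect v_p.) So v_13(399854) = 4.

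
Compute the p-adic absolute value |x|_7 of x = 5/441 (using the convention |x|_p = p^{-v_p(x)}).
|5/441|_7 = 49

Step 1 — compute v_7(x) by factoring powers of 7 out of the numerator and denominator: v_7(5/441) = -2. Step 2 — apply |x|_p = p^{-v_p(x)} = 7^{2} = 49.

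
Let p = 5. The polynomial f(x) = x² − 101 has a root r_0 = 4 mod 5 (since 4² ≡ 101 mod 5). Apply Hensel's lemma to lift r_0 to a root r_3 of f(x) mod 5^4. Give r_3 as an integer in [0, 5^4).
r_3 = 574 (mod 625)

Hensel's recurrence: r_{i+1} = r_i − f(r_i)·(f′(r_i))^{-1} mod 5^{i+2}, with f′(x) = 2x. Iterate:
  r_0 = 4 (mod 5)
  r_1 = 24 (mod 25)
  r_2 = 74 (mod 125)
  r_3 = 574 (mod 625)
Final: r_3 = 574, and one checks f(r_3) ≡ 0 mod 5^4.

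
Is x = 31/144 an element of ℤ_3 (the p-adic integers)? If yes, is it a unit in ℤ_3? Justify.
x ∉ ℤ_3 (v_3(x) = -2 < 0)

ℤ_3 = {x ∈ ℚ_3 : v_3(x) ≥ 0} and ℤ_3^× = {x ∈ ℤ_3 : v_3(x) = 0}. Here v_3(31/144) = v_3(num) − v_3(den) = -2; compare against these criteria.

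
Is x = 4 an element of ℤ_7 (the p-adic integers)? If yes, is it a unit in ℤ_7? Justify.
x ∈ ℤ_7^× (unit); v_7(x) = 0

ℤ_7 = {x ∈ ℚ_7 : v_7(x) ≥ 0} and ℤ_7^× = {x ∈ ℤ_7 : v_7(x) = 0}. Here v_7(4) = v_7(num) − v_7(den) = 0; compare against these criteria.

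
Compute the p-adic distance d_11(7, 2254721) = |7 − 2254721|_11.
d_11(7, 2254721) = 1/161051

Step 1 — x − y = 7 − 2254721 = -2254714. Step 2 — v_11(-2254714) = 5 (factor: -2254714 = −(11^5 · 14); the sign does not affect v_p). Step 3 — |x − y|_11 = 11^{-5} = 1/161051.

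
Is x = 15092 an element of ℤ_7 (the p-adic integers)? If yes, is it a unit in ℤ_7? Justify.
x ∈ ℤ_7 but not a unit; v_7(x) = 3 > 0

ℤ_7 = {x ∈ ℚ_7 : v_7(x) ≥ 0} and ℤ_7^× = {x ∈ ℤ_7 : v_7(x) = 0}. Here v_7(15092) = v_7(num) − v_7(den) = 3; compare against these criteria.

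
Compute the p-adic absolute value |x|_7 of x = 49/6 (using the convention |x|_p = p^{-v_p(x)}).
|49/6|_7 = 1/49

Step 1 — compute v_7(x) by factoring powers of 7 out of the numerator and denominator: v_7(49/6) = 2. Step 2 — apply |x|_p = p^{-v_p(x)} = 7^{-2} = 1/49.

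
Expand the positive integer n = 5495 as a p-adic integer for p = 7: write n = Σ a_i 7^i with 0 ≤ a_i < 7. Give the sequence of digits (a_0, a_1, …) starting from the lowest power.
(a_0, a_1, …) = (0, 1, 0, 2, 2)

Repeated division by 7 gives the digits low-to-high: 5495 = 1·7^1 + 2·7^3 + 2·7^4. Digit sequence: (0, 1, 0, 2, 2).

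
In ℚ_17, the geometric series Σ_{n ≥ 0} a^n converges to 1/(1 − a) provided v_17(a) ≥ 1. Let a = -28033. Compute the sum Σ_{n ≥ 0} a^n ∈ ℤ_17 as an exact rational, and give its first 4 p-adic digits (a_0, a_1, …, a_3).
Σ a^n = 1/(1 − a) = 1/28034;  first 4 digits = (1, 0, 5, 11)

v_17(a) = 2 ≥ 1, so the series converges in ℤ_17 to 1/(1 − a) = 1/(1 − (-28033)) = 1/28034. Expand this rational in ℤ_17: compute digits iteratively via d_i = x_i mod 17, x_{i+1} = (x_i − d_i)/17. The first 4 digits are (1, 0, 5, 11).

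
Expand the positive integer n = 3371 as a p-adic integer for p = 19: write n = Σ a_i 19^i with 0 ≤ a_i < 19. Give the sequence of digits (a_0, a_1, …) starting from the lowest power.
(a_0, a_1, …) = (8, 6, 9)

Repeated division by 19 gives the digits low-to-high: 3371 = 8 + 6·19^1 + 9·19^2. Digit sequence: (8, 6, 9).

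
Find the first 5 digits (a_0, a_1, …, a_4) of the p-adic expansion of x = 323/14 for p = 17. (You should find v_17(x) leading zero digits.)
(a_0, …, a_4) = (0, 5, 1, 6, 13)

v_17(323/14) = 1, so a_0 = ... = a_0 = 0. Factor out: x = 17^1 · u with u = 19/14 a unit in ℤ_17. Expand u iteratively via a_{v+i} = u_i mod 17, u_{i+1} = (u_i − a_{v+i})/17:
  u_0 = 19/14;  a_1 = 5;  u_1 = (u_0 − 5)/17 = -3/14
  u_1 = -3/14;  a_2 = 1;  u_2 = (u_1 − 1)/17 = -1/14
  u_2 = -1/14;  a_3 = 6;  u_3 = (u_2 − 6)/17 = -5/14
  u_3 = -5/14;  a_4 = 13;  u_4 = (u_3 − 13)/17 = -11/14
Digits: (0, 5, 1, 6, 13).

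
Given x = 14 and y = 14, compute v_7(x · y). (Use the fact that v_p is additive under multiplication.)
v_7(196) = 2

v_p(x) = 1 (factor: 14 = 7^1 · 2); v_p(y) = 1 (factor: 14 = 7^1 · 2). Additivity: v_p(xy) = v_p(x) + v_p(y) = 1 + 1 = 2. (Direct check: xy = 196 = 7^2 · (4).)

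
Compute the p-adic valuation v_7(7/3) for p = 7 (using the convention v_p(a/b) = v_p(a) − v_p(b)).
v_7(7/3) = 1

Factor powers of 7 from the numerator and denominator of the reduced fraction: 7 = 7^1 · 1 and 3 = 7^0 · 3. Apply v_p(a/b) = v_p(a) − v_p(b): v_7(7/3) = 1 − 0 = 1.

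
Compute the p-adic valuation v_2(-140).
v_2(-140) = 2

v_2(n) is the largest exponent k such that 2^k divides n. Factor out: -140 = -2^2 · 35. (Sign doesn't affect v_p.) So v_2(-140) = 2.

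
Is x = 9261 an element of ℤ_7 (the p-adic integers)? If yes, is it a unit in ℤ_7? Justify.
x ∈ ℤ_7 but not a unit; v_7(x) = 3 > 0

ℤ_7 = {x ∈ ℚ_7 : v_7(x) ≥ 0} and ℤ_7^× = {x ∈ ℤ_7 : v_7(x) = 0}. Here v_7(9261) = v_7(num) − v_7(den) = 3; compare against these criteria.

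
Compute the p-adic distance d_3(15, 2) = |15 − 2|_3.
d_3(15, 2) = 1

Step 1 — x − y = 15 − 2 = 13. Step 2 — v_3(13) = 0 (factor: 13 = (3^0 · 13); the sign does not affect v_p). Step 3 — |x − y|_3 = 3^{0} = 1.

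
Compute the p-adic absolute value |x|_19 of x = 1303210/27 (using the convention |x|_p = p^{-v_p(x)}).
|1303210/27|_19 = 1/130321

Step 1 — compute v_19(x) by factoring powers of 19 out of the numerator and denominator: v_19(1303210/27) = 4. Step 2 — apply |x|_p = p^{-v_p(x)} = 19^{-4} = 1/130321.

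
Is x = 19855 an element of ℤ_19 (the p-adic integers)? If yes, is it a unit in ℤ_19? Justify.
x ∈ ℤ_19 but not a unit; v_19(x) = 2 > 0

ℤ_19 = {x ∈ ℚ_19 : v_19(x) ≥ 0} and ℤ_19^× = {x ∈ ℤ_19 : v_19(x) = 0}. Here v_19(19855) = v_19(num) − v_19(den) = 2; compare against these criteria.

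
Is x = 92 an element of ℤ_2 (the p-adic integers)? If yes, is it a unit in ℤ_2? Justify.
x ∈ ℤ_2 but not a unit; v_2(x) = 2 > 0

ℤ_2 = {x ∈ ℚ_2 : v_2(x) ≥ 0} and ℤ_2^× = {x ∈ ℤ_2 : v_2(x) = 0}. Here v_2(92) = v_2(num) − v_2(den) = 2; compare against these criteria.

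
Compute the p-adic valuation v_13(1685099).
v_13(1685099) = 4

v_13(n) is the largest exponent k such that 13^k divides n. Factor out: 1685099 = 13^4 · 59. (Sign doesn't affect v_p.) So v_13(1685099) = 4.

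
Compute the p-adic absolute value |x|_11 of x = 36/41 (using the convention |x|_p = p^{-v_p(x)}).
|36/41|_11 = 1

Step 1 — compute v_11(x) by factoring powers of 11 out of the numerator and denominator: v_11(36/41) = 0. Step 2 — apply |x|_p = p^{-v_p(x)} = 11^{0} = 1.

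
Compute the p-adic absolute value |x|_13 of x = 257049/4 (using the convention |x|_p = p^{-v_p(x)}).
|257049/4|_13 = 1/28561

Step 1 — compute v_13(x) by factoring powers of 13 out of the numerator and denominator: v_13(257049/4) = 4. Step 2 — apply |x|_p = p^{-v_p(x)} = 13^{-4} = 1/28561.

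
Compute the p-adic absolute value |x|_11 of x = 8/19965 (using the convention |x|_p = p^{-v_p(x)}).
|8/19965|_11 = 1331

Step 1 — compute v_11(x) by factoring powers of 11 out of the numerator and denominator: v_11(8/19965) = -3. Step 2 — apply |x|_p = p^{-v_p(x)} = 11^{3} = 1331.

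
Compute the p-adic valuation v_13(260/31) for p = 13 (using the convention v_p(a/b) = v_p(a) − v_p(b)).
v_13(260/31) = 1

Factor powers of 13 from the numerator and denominator of the reduced fraction: 260 = 13^1 · 20 and 31 = 13^0 · 31. Apply v_p(a/b) = v_p(a) − v_p(b): v_13(260/31) = 1 − 0 = 1.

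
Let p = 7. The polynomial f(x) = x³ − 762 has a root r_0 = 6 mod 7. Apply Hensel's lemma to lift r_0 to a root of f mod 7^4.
r_3 = 874 (mod 2401)

Hensel: r_{i+1} = r_i − f(r_i)/f′(r_i) mod 7^{i+2}, where f′(x) = 3x². Iterate:
  r_0 = 6 (mod 7)
  r_1 = 41 (mod 49)
  r_2 = 188 (mod 343)
  r_3 = 874 (mod 2401)
Final: r = 874 with f(r) ≡ 0 mod 7^4.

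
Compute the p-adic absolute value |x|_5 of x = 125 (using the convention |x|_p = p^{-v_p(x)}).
|125|_5 = 1/125

Step 1 — compute v_5(x) by factoring powers of 5 out of the numerator and denominator: v_5(125) = 3. Step 2 — apply |x|_p = p^{-v_p(x)} = 5^{-3} = 1/125.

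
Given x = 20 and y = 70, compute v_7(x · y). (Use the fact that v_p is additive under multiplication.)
v_7(1400) = 1

v_p(x) = 0 (factor: 20 = 7^0 · 20); v_p(y) = 1 (factor: 70 = 7^1 · 10). Additivity: v_p(xy) = v_p(x) + v_p(y) = 0 + 1 = 1. (Direct check: xy = 1400 = 7^1 · (200).)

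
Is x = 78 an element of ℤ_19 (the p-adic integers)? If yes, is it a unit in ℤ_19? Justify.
x ∈ ℤ_19^× (unit); v_19(x) = 0

ℤ_19 = {x ∈ ℚ_19 : v_19(x) ≥ 0} and ℤ_19^× = {x ∈ ℤ_19 : v_19(x) = 0}. Here v_19(78) = v_19(num) − v_19(den) = 0; compare against these criteria.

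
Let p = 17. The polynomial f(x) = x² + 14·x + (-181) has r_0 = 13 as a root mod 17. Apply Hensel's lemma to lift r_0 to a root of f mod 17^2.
r_1 = 81 (mod 289)

Hensel: r_{i+1} = r_i − f(r_i)·(f′(r_i))^{-1} mod 17^{i+2}, f′(x) = 2x + 14. Iterate:
  r_0 = 13 (mod 17)
  r_1 = 81 (mod 289)
Final: r = 81 satisfies f(r) ≡ 0 mod 17^2.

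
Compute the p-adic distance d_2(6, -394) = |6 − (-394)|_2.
d_2(6, -394) = 1/16

Step 1 — x − y = 6 − (-394) = 400. Step 2 — v_2(400) = 4 (factor: 400 = (2^4 · 25); the sign does not affect v_p). Step 3 — |x − y|_2 = 2^{-4} = 1/16.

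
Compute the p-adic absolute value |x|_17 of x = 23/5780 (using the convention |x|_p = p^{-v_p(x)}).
|23/5780|_17 = 289

Step 1 — compute v_17(x) by factoring powers of 17 out of the numerator and denominator: v_17(23/5780) = -2. Step 2 — apply |x|_p = p^{-v_p(x)} = 17^{2} = 289.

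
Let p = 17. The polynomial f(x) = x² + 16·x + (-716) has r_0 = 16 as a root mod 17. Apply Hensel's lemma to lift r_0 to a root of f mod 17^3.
r_2 = 1971 (mod 4913)

Hensel: r_{i+1} = r_i − f(r_i)·(f′(r_i))^{-1} mod 17^{i+2}, f′(x) = 2x + 16. Iterate:
  r_0 = 16 (mod 17)
  r_1 = 237 (mod 289)
  r_2 = 1971 (mod 4913)
Final: r = 1971 satisfies f(r) ≡ 0 mod 17^3.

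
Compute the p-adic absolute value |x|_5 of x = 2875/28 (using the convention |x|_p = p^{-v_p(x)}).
|2875/28|_5 = 1/125

Step 1 — compute v_5(x) by factoring powers of 5 out of the numerator and denominator: v_5(2875/28) = 3. Step 2 — apply |x|_p = p^{-v_p(x)} = 5^{-3} = 1/125.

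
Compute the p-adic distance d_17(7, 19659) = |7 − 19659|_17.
d_17(7, 19659) = 1/4913

Step 1 — x − y = 7 − 19659 = -19652. Step 2 — v_17(-19652) = 3 (factor: -19652 = −(17^3 · 4); the sign does not affect v_p). Step 3 — |x − y|_17 = 17^{-3} = 1/4913.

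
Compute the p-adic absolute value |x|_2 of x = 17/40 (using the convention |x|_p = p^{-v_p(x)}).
|17/40|_2 = 8

Step 1 — compute v_2(x) by factoring powers of 2 out of the numerator and denominator: v_2(17/40) = -3. Step 2 — apply |x|_p = p^{-v_p(x)} = 2^{3} = 8.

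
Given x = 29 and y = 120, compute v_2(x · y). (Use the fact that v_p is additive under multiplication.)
v_2(3480) = 3

v_p(x) = 0 (factor: 29 = 2^0 · 29); v_p(y) = 3 (factor: 120 = 2^3 · 15). Additivity: v_p(xy) = v_p(x) + v_p(y) = 0 + 3 = 3. (Direct check: xy = 3480 = 2^3 · (435).)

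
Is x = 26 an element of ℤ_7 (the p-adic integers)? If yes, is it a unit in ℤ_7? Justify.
x ∈ ℤ_7^× (unit); v_7(x) = 0

ℤ_7 = {x ∈ ℚ_7 : v_7(x) ≥ 0} and ℤ_7^× = {x ∈ ℤ_7 : v_7(x) = 0}. Here v_7(26) = v_7(num) − v_7(den) = 0; compare against these criteria.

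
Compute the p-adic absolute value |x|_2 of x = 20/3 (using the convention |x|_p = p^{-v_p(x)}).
|20/3|_2 = 1/4

Step 1 — compute v_2(x) by factoring powers of 2 out of the numerator and denominator: v_2(20/3) = 2. Step 2 — apply |x|_p = p^{-v_p(x)} = 2^{-2} = 1/4.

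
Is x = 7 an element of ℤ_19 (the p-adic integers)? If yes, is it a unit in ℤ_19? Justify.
x ∈ ℤ_19^× (unit); v_19(x) = 0

ℤ_19 = {x ∈ ℚ_19 : v_19(x) ≥ 0} and ℤ_19^× = {x ∈ ℤ_19 : v_19(x) = 0}. Here v_19(7) = v_19(num) − v_19(den) = 0; compare against these criteria.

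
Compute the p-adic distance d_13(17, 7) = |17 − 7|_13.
d_13(17, 7) = 1

Step 1 — x − y = 17 − 7 = 10. Step 2 — v_13(10) = 0 (factor: 10 = (13^0 · 10); the sign does not affect v_p). Step 3 — |x − y|_13 = 13^{0} = 1.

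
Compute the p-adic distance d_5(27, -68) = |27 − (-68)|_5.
d_5(27, -68) = 1/5

Step 1 — x − y = 27 − (-68) = 95. Step 2 — v_5(95) = 1 (factor: 95 = (5^1 · 19); the sign does not affect v_p). Step 3 — |x − y|_5 = 5^{-1} = 1/5.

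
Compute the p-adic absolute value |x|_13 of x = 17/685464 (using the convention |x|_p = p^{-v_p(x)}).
|17/685464|_13 = 28561

Step 1 — compute v_13(x) by factoring powers of 13 out of the numerator and denominator: v_13(17/685464) = -4. Step 2 — apply |x|_p = p^{-v_p(x)} = 13^{4} = 28561.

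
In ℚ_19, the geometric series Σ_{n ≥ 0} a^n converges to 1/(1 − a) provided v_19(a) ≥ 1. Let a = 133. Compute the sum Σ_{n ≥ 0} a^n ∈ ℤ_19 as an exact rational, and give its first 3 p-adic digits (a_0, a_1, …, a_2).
Σ a^n = 1/(1 − a) = -1/132;  first 3 digits = (1, 7, 11)

v_19(a) = 1 ≥ 1, so the series converges in ℤ_19 to 1/(1 − a) = 1/(1 − 133) = -1/132. Expand this rational in ℤ_19: compute digits iteratively via d_i = x_i mod 19, x_{i+1} = (x_i − d_i)/19. The first 3 digits are (1, 7, 11).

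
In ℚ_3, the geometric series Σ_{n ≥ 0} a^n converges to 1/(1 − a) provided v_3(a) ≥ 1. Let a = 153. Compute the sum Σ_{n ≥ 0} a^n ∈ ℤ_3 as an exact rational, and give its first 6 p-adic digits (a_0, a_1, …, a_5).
Σ a^n = 1/(1 − a) = -1/152;  first 6 digits = (1, 0, 2, 2, 2, 0)

v_3(a) = 2 ≥ 1, so the series converges in ℤ_3 to 1/(1 − a) = 1/(1 − 153) = -1/152. Expand this rational in ℤ_3: compute digits iteratively via d_i = x_i mod 3, x_{i+1} = (x_i − d_i)/3. The first 6 digits are (1, 0, 2, 2, 2, 0).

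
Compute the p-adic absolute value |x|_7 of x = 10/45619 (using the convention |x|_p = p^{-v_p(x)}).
|10/45619|_7 = 2401

Step 1 — compute v_7(x) by factoring powers of 7 out of the numerator and denominator: v_7(10/45619) = -4. Step 2 — apply |x|_p = p^{-v_p(x)} = 7^{4} = 2401.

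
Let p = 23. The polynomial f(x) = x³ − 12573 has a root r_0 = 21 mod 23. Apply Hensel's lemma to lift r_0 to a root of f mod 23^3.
r_2 = 8232 (mod 12167)

Hensel: r_{i+1} = r_i − f(r_i)/f′(r_i) mod 23^{i+2}, where f′(x) = 3x². Iterate:
  r_0 = 21 (mod 23)
  r_1 = 297 (mod 529)
  r_2 = 8232 (mod 12167)
Final: r = 8232 with f(r) ≡ 0 mod 23^3.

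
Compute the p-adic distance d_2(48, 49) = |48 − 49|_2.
d_2(48, 49) = 1

Step 1 — x − y = 48 − 49 = -1. Step 2 — v_2(-1) = 0 (factor: -1 = −(2^0 · 1); the sign does not affect v_p). Step 3 — |x − y|_2 = 2^{0} = 1.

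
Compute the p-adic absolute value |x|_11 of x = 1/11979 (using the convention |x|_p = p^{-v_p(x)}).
|1/11979|_11 = 1331

Step 1 — compute v_11(x) by factoring powers of 11 out of the numerator and denominator: v_11(1/11979) = -3. Step 2 — apply |x|_p = p^{-v_p(x)} = 11^{3} = 1331.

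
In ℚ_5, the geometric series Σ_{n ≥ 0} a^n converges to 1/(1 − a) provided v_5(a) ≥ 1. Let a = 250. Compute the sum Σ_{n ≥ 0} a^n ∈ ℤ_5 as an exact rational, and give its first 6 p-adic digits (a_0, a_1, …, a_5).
Σ a^n = 1/(1 − a) = -1/249;  first 6 digits = (1, 0, 0, 2, 0, 0)

v_5(a) = 3 ≥ 1, so the series converges in ℤ_5 to 1/(1 − a) = 1/(1 − 250) = -1/249. Expand this rational in ℤ_5: compute digits iteratively via d_i = x_i mod 5, x_{i+1} = (x_i − d_i)/5. The first 6 digits are (1, 0, 0, 2, 0, 0).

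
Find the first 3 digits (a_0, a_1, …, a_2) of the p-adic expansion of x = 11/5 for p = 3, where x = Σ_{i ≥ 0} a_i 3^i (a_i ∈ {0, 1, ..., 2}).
(a_0, …, a_2) = (1, 1, 1)

v_3(11/5) = 0 (numerator and denominator both coprime to 3), so x ∈ ℤ_3^×. Compute digits iteratively via a_i = x_i mod 3, x_{i+1} = (x_i − a_i)/3, with x_0 = x:
  x_0 = 11/5;  a_0 = 1;  x_1 = (x_0 − 1)/3 = 2/5
  x_1 = 2/5;  a_1 = 1;  x_2 = (x_1 − 1)/3 = -1/5
  x_2 = -1/5;  a_2 = 1;  x_3 = (x_2 − 1)/3 = -2/5
Digits: (1, 1, 1).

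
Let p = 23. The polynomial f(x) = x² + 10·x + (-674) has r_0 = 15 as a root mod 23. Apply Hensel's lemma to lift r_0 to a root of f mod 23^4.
r_3 = 259616 (mod 279841)

Hensel: r_{i+1} = r_i − f(r_i)·(f′(r_i))^{-1} mod 23^{i+2}, f′(x) = 2x + 10. Iterate:
  r_0 = 15 (mod 23)
  r_1 = 406 (mod 529)
  r_2 = 4109 (mod 12167)
  r_3 = 259616 (mod 279841)
Final: r = 259616 satisfies f(r) ≡ 0 mod 23^4.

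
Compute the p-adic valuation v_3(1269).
v_3(1269) = 3

v_3(n) is the largest exponent k such that 3^k divides n. Factor out: 1269 = 3^3 · 47. (Sign doesn't affect v_p.) So v_3(1269) = 3.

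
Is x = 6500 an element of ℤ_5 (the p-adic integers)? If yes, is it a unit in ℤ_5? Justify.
x ∈ ℤ_5 but not a unit; v_5(x) = 3 > 0

ℤ_5 = {x ∈ ℚ_5 : v_5(x) ≥ 0} and ℤ_5^× = {x ∈ ℤ_5 : v_5(x) = 0}. Here v_5(6500) = v_5(num) − v_5(den) = 3; compare against these criteria.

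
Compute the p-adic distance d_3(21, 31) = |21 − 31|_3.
d_3(21, 31) = 1

Step 1 — x − y = 21 − 31 = -10. Step 2 — v_3(-10) = 0 (factor: -10 = −(3^0 · 10); the sign does not affect v_p). Step 3 — |x − y|_3 = 3^{0} = 1.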